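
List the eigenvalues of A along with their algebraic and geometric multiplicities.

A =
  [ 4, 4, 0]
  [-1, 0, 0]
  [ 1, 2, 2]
λ = 2: alg = 3, geom = 2

Step 1 — factor the characteristic polynomial to read off the algebraic multiplicities:
  χ_A(x) = (x - 2)^3

Step 2 — compute geometric multiplicities via the rank-nullity identity g(λ) = n − rank(A − λI):
  rank(A − (2)·I) = 1, so dim ker(A − (2)·I) = n − 1 = 2

Summary:
  λ = 2: algebraic multiplicity = 3, geometric multiplicity = 2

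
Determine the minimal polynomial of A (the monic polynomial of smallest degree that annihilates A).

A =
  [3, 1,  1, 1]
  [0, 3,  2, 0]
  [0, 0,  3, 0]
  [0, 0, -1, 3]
x^3 - 9*x^2 + 27*x - 27

The characteristic polynomial is χ_A(x) = (x - 3)^4, so the eigenvalues are known. The minimal polynomial is
  m_A(x) = Π_λ (x − λ)^{k_λ}
where k_λ is the size of the *largest* Jordan block for λ (equivalently, the smallest k with (A − λI)^k v = 0 for every generalised eigenvector v of λ).

  λ = 3: largest Jordan block has size 3, contributing (x − 3)^3

So m_A(x) = (x - 3)^3 = x^3 - 9*x^2 + 27*x - 27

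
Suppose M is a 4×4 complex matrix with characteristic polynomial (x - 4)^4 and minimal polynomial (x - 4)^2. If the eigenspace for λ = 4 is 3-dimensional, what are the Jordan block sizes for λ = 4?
Block sizes for λ = 4: [2, 1, 1]

Step 1 — from the characteristic polynomial, algebraic multiplicity of λ = 4 is 4. From dim ker(M − (4)·I) = 3, there are exactly 3 Jordan blocks for λ = 4.
Step 2 — from the minimal polynomial, the factor (x − 4)^2 tells us the largest block for λ = 4 has size 2.
Step 3 — with total size 4, 3 blocks, and largest block 2, the block sizes (in nonincreasing order) are [2, 1, 1].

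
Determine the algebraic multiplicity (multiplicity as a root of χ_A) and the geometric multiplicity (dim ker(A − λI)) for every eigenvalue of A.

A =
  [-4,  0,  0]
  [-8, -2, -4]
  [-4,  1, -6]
λ = -4: alg = 3, geom = 2

Step 1 — factor the characteristic polynomial to read off the algebraic multiplicities:
  χ_A(x) = (x + 4)^3

Step 2 — compute geometric multiplicities via the rank-nullity identity g(λ) = n − rank(A − λI):
  rank(A − (-4)·I) = 1, so dim ker(A − (-4)·I) = n − 1 = 2

Summary:
  λ = -4: algebraic multiplicity = 3, geometric multiplicity = 2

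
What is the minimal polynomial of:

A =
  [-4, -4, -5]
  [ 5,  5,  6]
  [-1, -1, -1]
x^3

The characteristic polynomial is χ_A(x) = x^3, so the eigenvalues are known. The minimal polynomial is
  m_A(x) = Π_λ (x − λ)^{k_λ}
where k_λ is the size of the *largest* Jordan block for λ (equivalently, the smallest k with (A − λI)^k v = 0 for every generalised eigenvector v of λ).

  λ = 0: largest Jordan block has size 3, contributing (x − 0)^3

So m_A(x) = x^3 = x^3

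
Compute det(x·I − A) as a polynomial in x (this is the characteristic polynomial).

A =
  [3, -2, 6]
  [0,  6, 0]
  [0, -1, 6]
x^3 - 15*x^2 + 72*x - 108

Expanding det(x·I − A) (e.g. by cofactor expansion or by noting that A is similar to its Jordan form J, which has the same characteristic polynomial as A) gives
  χ_A(x) = x^3 - 15*x^2 + 72*x - 108
which factors as (x - 6)^2*(x - 3). The eigenvalues (with algebraic multiplicities) are λ = 3 with multiplicity 1, λ = 6 with multiplicity 2.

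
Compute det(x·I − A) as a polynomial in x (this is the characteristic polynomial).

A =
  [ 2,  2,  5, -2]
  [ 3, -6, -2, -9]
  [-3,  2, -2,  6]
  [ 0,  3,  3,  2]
x^4 + 4*x^3 + 6*x^2 + 4*x + 1

Expanding det(x·I − A) (e.g. by cofactor expansion or by noting that A is similar to its Jordan form J, which has the same characteristic polynomial as A) gives
  χ_A(x) = x^4 + 4*x^3 + 6*x^2 + 4*x + 1
which factors as (x + 1)^4. The eigenvalues (with algebraic multiplicities) are λ = -1 with multiplicity 4.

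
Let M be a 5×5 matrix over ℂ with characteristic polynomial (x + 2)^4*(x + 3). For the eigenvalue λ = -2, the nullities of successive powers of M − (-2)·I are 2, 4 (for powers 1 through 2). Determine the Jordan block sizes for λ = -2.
Block sizes for λ = -2: [2, 2]

From the dimensions of kernels of powers, the number of Jordan blocks of size at least j is d_j − d_{j−1} where d_j = dim ker(N^j) (with d_0 = 0). Computing the differences gives [2, 2].
The number of blocks of size exactly k is (#blocks of size ≥ k) − (#blocks of size ≥ k + 1), so the partition is: 2 block(s) of size 2.
In nonincreasing order the block sizes are [2, 2].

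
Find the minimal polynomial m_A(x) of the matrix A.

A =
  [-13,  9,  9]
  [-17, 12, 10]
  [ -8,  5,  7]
x^3 - 6*x^2 + 12*x - 8

The characteristic polynomial is χ_A(x) = (x - 2)^3, so the eigenvalues are known. The minimal polynomial is
  m_A(x) = Π_λ (x − λ)^{k_λ}
where k_λ is the size of the *largest* Jordan block for λ (equivalently, the smallest k with (A − λI)^k v = 0 for every generalised eigenvector v of λ).

  λ = 2: largest Jordan block has size 3, contributing (x − 2)^3

So m_A(x) = (x - 2)^3 = x^3 - 6*x^2 + 12*x - 8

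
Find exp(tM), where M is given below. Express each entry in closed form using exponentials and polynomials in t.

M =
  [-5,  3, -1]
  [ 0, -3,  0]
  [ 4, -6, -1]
e^{tM} =
  [-2*t*exp(-3*t) + exp(-3*t), 3*t*exp(-3*t), -t*exp(-3*t)]
  [0, exp(-3*t), 0]
  [4*t*exp(-3*t), -6*t*exp(-3*t), 2*t*exp(-3*t) + exp(-3*t)]

Strategy: write M = P · J · P⁻¹ where J is a Jordan canonical form, so e^{tM} = P · e^{tJ} · P⁻¹, and e^{tJ} can be computed block-by-block.

M has Jordan form
J =
  [-3,  1,  0]
  [ 0, -3,  0]
  [ 0,  0, -3]
(up to reordering of blocks).

Per-block formulas:
  For a 2×2 Jordan block J_2(-3): exp(t · J_2(-3)) = e^(-3t)·(I + t·N), where N is the 2×2 nilpotent shift.
  For a 1×1 block at λ = -3: exp(t · [-3]) = [e^(-3t)].

After assembling e^{tJ} and conjugating by P, we get:

e^{tM} =
  [-2*t*exp(-3*t) + exp(-3*t), 3*t*exp(-3*t), -t*exp(-3*t)]
  [0, exp(-3*t), 0]
  [4*t*exp(-3*t), -6*t*exp(-3*t), 2*t*exp(-3*t) + exp(-3*t)]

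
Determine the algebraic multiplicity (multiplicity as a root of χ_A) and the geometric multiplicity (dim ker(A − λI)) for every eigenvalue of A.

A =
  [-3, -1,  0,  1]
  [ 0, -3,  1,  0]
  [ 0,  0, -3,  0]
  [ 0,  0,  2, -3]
λ = -3: alg = 4, geom = 2

Step 1 — factor the characteristic polynomial to read off the algebraic multiplicities:
  χ_A(x) = (x + 3)^4

Step 2 — compute geometric multiplicities via the rank-nullity identity g(λ) = n − rank(A − λI):
  rank(A − (-3)·I) = 2, so dim ker(A − (-3)·I) = n − 2 = 2

Summary:
  λ = -3: algebraic multiplicity = 4, geometric multiplicity = 2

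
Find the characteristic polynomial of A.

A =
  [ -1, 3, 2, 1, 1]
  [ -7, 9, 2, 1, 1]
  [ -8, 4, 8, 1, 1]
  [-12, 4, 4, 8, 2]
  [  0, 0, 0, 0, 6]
x^5 - 30*x^4 + 360*x^3 - 2160*x^2 + 6480*x - 7776

Expanding det(x·I − A) (e.g. by cofactor expansion or by noting that A is similar to its Jordan form J, which has the same characteristic polynomial as A) gives
  χ_A(x) = x^5 - 30*x^4 + 360*x^3 - 2160*x^2 + 6480*x - 7776
which factors as (x - 6)^5. The eigenvalues (with algebraic multiplicities) are λ = 6 with multiplicity 5.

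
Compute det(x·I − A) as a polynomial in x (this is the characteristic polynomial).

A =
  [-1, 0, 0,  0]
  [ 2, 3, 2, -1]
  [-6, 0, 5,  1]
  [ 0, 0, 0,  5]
x^4 - 12*x^3 + 42*x^2 - 20*x - 75

Expanding det(x·I − A) (e.g. by cofactor expansion or by noting that A is similar to its Jordan form J, which has the same characteristic polynomial as A) gives
  χ_A(x) = x^4 - 12*x^3 + 42*x^2 - 20*x - 75
which factors as (x - 5)^2*(x - 3)*(x + 1). The eigenvalues (with algebraic multiplicities) are λ = -1 with multiplicity 1, λ = 3 with multiplicity 1, λ = 5 with multiplicity 2.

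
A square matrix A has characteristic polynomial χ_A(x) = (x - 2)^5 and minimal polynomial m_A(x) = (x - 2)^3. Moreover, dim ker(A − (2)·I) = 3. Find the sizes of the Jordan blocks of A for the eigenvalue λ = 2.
Block sizes for λ = 2: [3, 1, 1]

Step 1 — from the characteristic polynomial, algebraic multiplicity of λ = 2 is 5. From dim ker(A − (2)·I) = 3, there are exactly 3 Jordan blocks for λ = 2.
Step 2 — from the minimal polynomial, the factor (x − 2)^3 tells us the largest block for λ = 2 has size 3.
Step 3 — with total size 5, 3 blocks, and largest block 3, the block sizes (in nonincreasing order) are [3, 1, 1].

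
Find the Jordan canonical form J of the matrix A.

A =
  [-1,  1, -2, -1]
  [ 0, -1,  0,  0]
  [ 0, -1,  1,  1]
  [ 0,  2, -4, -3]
J_2(-1) ⊕ J_1(-1) ⊕ J_1(-1)

The characteristic polynomial is
  det(x·I − A) = x^4 + 4*x^3 + 6*x^2 + 4*x + 1 = (x + 1)^4

Eigenvalues and multiplicities (the geometric multiplicity of λ is n − rank(A − λI), which equals the number of Jordan blocks for λ):
  λ = -1: algebraic multiplicity = 4, geometric multiplicity = 3

Determining the block sizes for each eigenvalue:
  λ = -1: 3 blocks summing to 4 forces exactly one block of size 2 and the rest size 1 → block sizes [2, 1, 1]

Assembling the blocks gives a Jordan form
J =
  [-1,  1,  0,  0]
  [ 0, -1,  0,  0]
  [ 0,  0, -1,  0]
  [ 0,  0,  0, -1]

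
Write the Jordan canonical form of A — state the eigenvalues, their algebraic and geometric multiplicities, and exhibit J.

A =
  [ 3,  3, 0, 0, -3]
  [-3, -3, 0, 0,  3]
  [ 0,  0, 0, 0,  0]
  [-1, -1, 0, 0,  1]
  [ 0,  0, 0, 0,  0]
J_2(0) ⊕ J_1(0) ⊕ J_1(0) ⊕ J_1(0)

The characteristic polynomial is
  det(x·I − A) = x^5

Eigenvalues and multiplicities (the geometric multiplicity of λ is n − rank(A − λI), which equals the number of Jordan blocks for λ):
  λ = 0: algebraic multiplicity = 5, geometric multiplicity = 4

Determining the block sizes for each eigenvalue:
  λ = 0: 4 blocks summing to 5 forces exactly one block of size 2 and the rest size 1 → block sizes [2, 1, 1, 1]

Assembling the blocks gives a Jordan form
J =
  [0, 1, 0, 0, 0]
  [0, 0, 0, 0, 0]
  [0, 0, 0, 0, 0]
  [0, 0, 0, 0, 0]
  [0, 0, 0, 0, 0]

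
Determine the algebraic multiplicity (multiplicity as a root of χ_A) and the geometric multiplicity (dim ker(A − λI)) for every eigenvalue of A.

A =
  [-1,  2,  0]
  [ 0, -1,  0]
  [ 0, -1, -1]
λ = -1: alg = 3, geom = 2

Step 1 — factor the characteristic polynomial to read off the algebraic multiplicities:
  χ_A(x) = (x + 1)^3

Step 2 — compute geometric multiplicities via the rank-nullity identity g(λ) = n − rank(A − λI):
  rank(A − (-1)·I) = 1, so dim ker(A − (-1)·I) = n − 1 = 2

Summary:
  λ = -1: algebraic multiplicity = 3, geometric multiplicity = 2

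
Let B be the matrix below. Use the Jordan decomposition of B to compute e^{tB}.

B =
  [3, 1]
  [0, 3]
e^{tB} =
  [exp(3*t), t*exp(3*t)]
  [0, exp(3*t)]

Strategy: write B = P · J · P⁻¹ where J is a Jordan canonical form, so e^{tB} = P · e^{tJ} · P⁻¹, and e^{tJ} can be computed block-by-block.

B has Jordan form
J =
  [3, 1]
  [0, 3]
(up to reordering of blocks).

Per-block formulas:
  For a 2×2 Jordan block J_2(3): exp(t · J_2(3)) = e^(3t)·(I + t·N), where N is the 2×2 nilpotent shift.

After assembling e^{tJ} and conjugating by P, we get:

e^{tB} =
  [exp(3*t), t*exp(3*t)]
  [0, exp(3*t)]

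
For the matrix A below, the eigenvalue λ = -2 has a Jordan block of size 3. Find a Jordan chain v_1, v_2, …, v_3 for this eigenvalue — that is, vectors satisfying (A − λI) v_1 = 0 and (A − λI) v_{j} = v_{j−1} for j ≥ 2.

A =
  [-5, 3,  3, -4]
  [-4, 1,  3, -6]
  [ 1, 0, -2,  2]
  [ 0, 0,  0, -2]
A Jordan chain for λ = -2 of length 3:
v_1 = (0, 3, -3, 0)ᵀ
v_2 = (-3, -4, 1, 0)ᵀ
v_3 = (1, 0, 0, 0)ᵀ

Let N = A − (-2)·I. We want v_3 with N^3 v_3 = 0 but N^2 v_3 ≠ 0; then v_{j-1} := N · v_j for j = 3, …, 2.

Pick v_3 = (1, 0, 0, 0)ᵀ.
Then v_2 = N · v_3 = (-3, -4, 1, 0)ᵀ.
Then v_1 = N · v_2 = (0, 3, -3, 0)ᵀ.

Sanity check: (A − (-2)·I) v_1 = (0, 0, 0, 0)ᵀ = 0. ✓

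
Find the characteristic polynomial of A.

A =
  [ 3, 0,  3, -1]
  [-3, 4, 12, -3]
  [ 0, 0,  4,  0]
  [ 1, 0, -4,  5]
x^4 - 16*x^3 + 96*x^2 - 256*x + 256

Expanding det(x·I − A) (e.g. by cofactor expansion or by noting that A is similar to its Jordan form J, which has the same characteristic polynomial as A) gives
  χ_A(x) = x^4 - 16*x^3 + 96*x^2 - 256*x + 256
which factors as (x - 4)^4. The eigenvalues (with algebraic multiplicities) are λ = 4 with multiplicity 4.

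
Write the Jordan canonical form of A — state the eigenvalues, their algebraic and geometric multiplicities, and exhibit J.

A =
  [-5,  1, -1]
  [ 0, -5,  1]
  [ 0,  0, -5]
J_3(-5)

The characteristic polynomial is
  det(x·I − A) = x^3 + 15*x^2 + 75*x + 125 = (x + 5)^3

Eigenvalues and multiplicities (the geometric multiplicity of λ is n − rank(A − λI), which equals the number of Jordan blocks for λ):
  λ = -5: algebraic multiplicity = 3, geometric multiplicity = 1

Determining the block sizes for each eigenvalue:
  λ = -5: one block (gm = 1), so the single block has size am = 3 → block sizes [3]

Assembling the blocks gives a Jordan form
J =
  [-5,  1,  0]
  [ 0, -5,  1]
  [ 0,  0, -5]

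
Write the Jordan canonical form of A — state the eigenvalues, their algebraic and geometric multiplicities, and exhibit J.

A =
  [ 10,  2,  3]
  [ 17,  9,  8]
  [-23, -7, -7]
J_3(4)

The characteristic polynomial is
  det(x·I − A) = x^3 - 12*x^2 + 48*x - 64 = (x - 4)^3

Eigenvalues and multiplicities (the geometric multiplicity of λ is n − rank(A − λI), which equals the number of Jordan blocks for λ):
  λ = 4: algebraic multiplicity = 3, geometric multiplicity = 1

Determining the block sizes for each eigenvalue:
  λ = 4: one block (gm = 1), so the single block has size am = 3 → block sizes [3]

Assembling the blocks gives a Jordan form
J =
  [4, 1, 0]
  [0, 4, 1]
  [0, 0, 4]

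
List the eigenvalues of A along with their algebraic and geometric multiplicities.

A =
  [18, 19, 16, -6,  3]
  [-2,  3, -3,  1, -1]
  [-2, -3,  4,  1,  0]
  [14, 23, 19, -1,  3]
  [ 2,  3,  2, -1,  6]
λ = 6: alg = 5, geom = 2

Step 1 — factor the characteristic polynomial to read off the algebraic multiplicities:
  χ_A(x) = (x - 6)^5

Step 2 — compute geometric multiplicities via the rank-nullity identity g(λ) = n − rank(A − λI):
  rank(A − (6)·I) = 3, so dim ker(A − (6)·I) = n − 3 = 2

Summary:
  λ = 6: algebraic multiplicity = 5, geometric multiplicity = 2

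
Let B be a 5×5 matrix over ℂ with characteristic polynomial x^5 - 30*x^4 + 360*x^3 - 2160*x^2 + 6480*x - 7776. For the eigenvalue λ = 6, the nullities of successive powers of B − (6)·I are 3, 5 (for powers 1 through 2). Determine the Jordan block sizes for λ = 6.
Block sizes for λ = 6: [2, 2, 1]

From the dimensions of kernels of powers, the number of Jordan blocks of size at least j is d_j − d_{j−1} where d_j = dim ker(N^j) (with d_0 = 0). Computing the differences gives [3, 2].
The number of blocks of size exactly k is (#blocks of size ≥ k) − (#blocks of size ≥ k + 1), so the partition is: 1 block(s) of size 1, 2 block(s) of size 2.
In nonincreasing order the block sizes are [2, 2, 1].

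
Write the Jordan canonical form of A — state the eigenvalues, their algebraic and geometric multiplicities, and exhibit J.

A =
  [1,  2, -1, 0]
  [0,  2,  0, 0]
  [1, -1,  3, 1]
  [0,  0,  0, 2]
J_3(2) ⊕ J_1(2)

The characteristic polynomial is
  det(x·I − A) = x^4 - 8*x^3 + 24*x^2 - 32*x + 16 = (x - 2)^4

Eigenvalues and multiplicities (the geometric multiplicity of λ is n − rank(A − λI), which equals the number of Jordan blocks for λ):
  λ = 2: algebraic multiplicity = 4, geometric multiplicity = 2

Determining the block sizes for each eigenvalue:
  λ = 2: with am = 4 and gm = 2, the partition is not yet determined (e.g. several partitions of 4 into 2 parts exist). Let N = A − (2)·I. Computing rank(N^1) = 2, rank(N^2) = 1, rank(N^3) = 0; the number of blocks of size ≥ j is rank(N^{j−1}) − rank(N^j), giving [2, 1, 1]. So we have 1 block(s) of size 3, 1 block(s) of size 1 → block sizes [3, 1]

Assembling the blocks gives a Jordan form
J =
  [2, 1, 0, 0]
  [0, 2, 1, 0]
  [0, 0, 2, 0]
  [0, 0, 0, 2]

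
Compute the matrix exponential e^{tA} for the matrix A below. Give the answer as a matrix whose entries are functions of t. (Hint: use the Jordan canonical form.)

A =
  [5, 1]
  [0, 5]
e^{tA} =
  [exp(5*t), t*exp(5*t)]
  [0, exp(5*t)]

Strategy: write A = P · J · P⁻¹ where J is a Jordan canonical form, so e^{tA} = P · e^{tJ} · P⁻¹, and e^{tJ} can be computed block-by-block.

A has Jordan form
J =
  [5, 1]
  [0, 5]
(up to reordering of blocks).

Per-block formulas:
  For a 2×2 Jordan block J_2(5): exp(t · J_2(5)) = e^(5t)·(I + t·N), where N is the 2×2 nilpotent shift.

After assembling e^{tJ} and conjugating by P, we get:

e^{tA} =
  [exp(5*t), t*exp(5*t)]
  [0, exp(5*t)]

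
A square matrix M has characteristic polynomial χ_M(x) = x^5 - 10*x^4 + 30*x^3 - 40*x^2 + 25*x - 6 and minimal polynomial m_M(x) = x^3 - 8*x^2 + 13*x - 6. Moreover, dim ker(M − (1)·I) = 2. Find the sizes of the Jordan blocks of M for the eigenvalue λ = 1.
Block sizes for λ = 1: [2, 2]

Step 1 — from the characteristic polynomial, algebraic multiplicity of λ = 1 is 4. From dim ker(M − (1)·I) = 2, there are exactly 2 Jordan blocks for λ = 1.
Step 2 — from the minimal polynomial, the factor (x − 1)^2 tells us the largest block for λ = 1 has size 2.
Step 3 — with total size 4, 2 blocks, and largest block 2, the block sizes (in nonincreasing order) are [2, 2].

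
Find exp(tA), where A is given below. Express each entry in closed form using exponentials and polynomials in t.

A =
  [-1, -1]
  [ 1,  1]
e^{tA} =
  [1 - t, -t]
  [t, t + 1]

Strategy: write A = P · J · P⁻¹ where J is a Jordan canonical form, so e^{tA} = P · e^{tJ} · P⁻¹, and e^{tJ} can be computed block-by-block.

A has Jordan form
J =
  [0, 1]
  [0, 0]
(up to reordering of blocks).

Per-block formulas:
  For a 2×2 Jordan block J_2(0): exp(t · J_2(0)) = e^(0t)·(I + t·N), where N is the 2×2 nilpotent shift.

After assembling e^{tJ} and conjugating by P, we get:

e^{tA} =
  [1 - t, -t]
  [t, t + 1]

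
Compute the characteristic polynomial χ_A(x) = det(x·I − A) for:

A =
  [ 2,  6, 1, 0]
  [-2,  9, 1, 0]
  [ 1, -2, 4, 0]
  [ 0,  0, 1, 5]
x^4 - 20*x^3 + 150*x^2 - 500*x + 625

Expanding det(x·I − A) (e.g. by cofactor expansion or by noting that A is similar to its Jordan form J, which has the same characteristic polynomial as A) gives
  χ_A(x) = x^4 - 20*x^3 + 150*x^2 - 500*x + 625
which factors as (x - 5)^4. The eigenvalues (with algebraic multiplicities) are λ = 5 with multiplicity 4.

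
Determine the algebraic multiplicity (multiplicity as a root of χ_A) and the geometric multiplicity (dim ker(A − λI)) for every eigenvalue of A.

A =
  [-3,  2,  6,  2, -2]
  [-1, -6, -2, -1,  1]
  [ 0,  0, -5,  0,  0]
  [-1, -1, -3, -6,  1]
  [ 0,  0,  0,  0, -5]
λ = -5: alg = 5, geom = 3

Step 1 — factor the characteristic polynomial to read off the algebraic multiplicities:
  χ_A(x) = (x + 5)^5

Step 2 — compute geometric multiplicities via the rank-nullity identity g(λ) = n − rank(A − λI):
  rank(A − (-5)·I) = 2, so dim ker(A − (-5)·I) = n − 2 = 3

Summary:
  λ = -5: algebraic multiplicity = 5, geometric multiplicity = 3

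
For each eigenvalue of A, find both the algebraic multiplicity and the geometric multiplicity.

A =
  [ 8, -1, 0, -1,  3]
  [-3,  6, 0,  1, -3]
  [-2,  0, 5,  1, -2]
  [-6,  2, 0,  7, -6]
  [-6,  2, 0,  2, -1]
λ = 5: alg = 5, geom = 3

Step 1 — factor the characteristic polynomial to read off the algebraic multiplicities:
  χ_A(x) = (x - 5)^5

Step 2 — compute geometric multiplicities via the rank-nullity identity g(λ) = n − rank(A − λI):
  rank(A − (5)·I) = 2, so dim ker(A − (5)·I) = n − 2 = 3

Summary:
  λ = 5: algebraic multiplicity = 5, geometric multiplicity = 3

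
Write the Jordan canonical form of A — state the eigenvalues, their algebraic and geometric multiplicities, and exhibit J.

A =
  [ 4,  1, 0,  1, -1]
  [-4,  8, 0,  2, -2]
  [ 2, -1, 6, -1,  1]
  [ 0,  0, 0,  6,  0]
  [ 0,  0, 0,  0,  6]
J_2(6) ⊕ J_1(6) ⊕ J_1(6) ⊕ J_1(6)

The characteristic polynomial is
  det(x·I − A) = x^5 - 30*x^4 + 360*x^3 - 2160*x^2 + 6480*x - 7776 = (x - 6)^5

Eigenvalues and multiplicities (the geometric multiplicity of λ is n − rank(A − λI), which equals the number of Jordan blocks for λ):
  λ = 6: algebraic multiplicity = 5, geometric multiplicity = 4

Determining the block sizes for each eigenvalue:
  λ = 6: 4 blocks summing to 5 forces exactly one block of size 2 and the rest size 1 → block sizes [2, 1, 1, 1]

Assembling the blocks gives a Jordan form
J =
  [6, 1, 0, 0, 0]
  [0, 6, 0, 0, 0]
  [0, 0, 6, 0, 0]
  [0, 0, 0, 6, 0]
  [0, 0, 0, 0, 6]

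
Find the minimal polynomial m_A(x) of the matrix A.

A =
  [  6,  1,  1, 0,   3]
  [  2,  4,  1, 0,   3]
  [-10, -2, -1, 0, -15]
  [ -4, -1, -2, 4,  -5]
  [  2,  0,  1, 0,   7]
x^3 - 12*x^2 + 48*x - 64

The characteristic polynomial is χ_A(x) = (x - 4)^5, so the eigenvalues are known. The minimal polynomial is
  m_A(x) = Π_λ (x − λ)^{k_λ}
where k_λ is the size of the *largest* Jordan block for λ (equivalently, the smallest k with (A − λI)^k v = 0 for every generalised eigenvector v of λ).

  λ = 4: largest Jordan block has size 3, contributing (x − 4)^3

So m_A(x) = (x - 4)^3 = x^3 - 12*x^2 + 48*x - 64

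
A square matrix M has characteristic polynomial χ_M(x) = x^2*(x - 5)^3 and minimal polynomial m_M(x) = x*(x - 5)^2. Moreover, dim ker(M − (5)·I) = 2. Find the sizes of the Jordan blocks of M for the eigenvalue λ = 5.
Block sizes for λ = 5: [2, 1]

Step 1 — from the characteristic polynomial, algebraic multiplicity of λ = 5 is 3. From dim ker(M − (5)·I) = 2, there are exactly 2 Jordan blocks for λ = 5.
Step 2 — from the minimal polynomial, the factor (x − 5)^2 tells us the largest block for λ = 5 has size 2.
Step 3 — with total size 3, 2 blocks, and largest block 2, the block sizes (in nonincreasing order) are [2, 1].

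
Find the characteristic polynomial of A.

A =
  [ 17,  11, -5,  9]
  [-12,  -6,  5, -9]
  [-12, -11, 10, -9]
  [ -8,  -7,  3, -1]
x^4 - 20*x^3 + 150*x^2 - 500*x + 625

Expanding det(x·I − A) (e.g. by cofactor expansion or by noting that A is similar to its Jordan form J, which has the same characteristic polynomial as A) gives
  χ_A(x) = x^4 - 20*x^3 + 150*x^2 - 500*x + 625
which factors as (x - 5)^4. The eigenvalues (with algebraic multiplicities) are λ = 5 with multiplicity 4.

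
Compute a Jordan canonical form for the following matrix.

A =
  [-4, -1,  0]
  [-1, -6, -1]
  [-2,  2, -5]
J_3(-5)

The characteristic polynomial is
  det(x·I − A) = x^3 + 15*x^2 + 75*x + 125 = (x + 5)^3

Eigenvalues and multiplicities (the geometric multiplicity of λ is n − rank(A − λI), which equals the number of Jordan blocks for λ):
  λ = -5: algebraic multiplicity = 3, geometric multiplicity = 1

Determining the block sizes for each eigenvalue:
  λ = -5: one block (gm = 1), so the single block has size am = 3 → block sizes [3]

Assembling the blocks gives a Jordan form
J =
  [-5,  1,  0]
  [ 0, -5,  1]
  [ 0,  0, -5]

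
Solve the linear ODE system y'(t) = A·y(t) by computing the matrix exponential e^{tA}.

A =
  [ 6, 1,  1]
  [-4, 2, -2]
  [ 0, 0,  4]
e^{tA} =
  [2*t*exp(4*t) + exp(4*t), t*exp(4*t), t*exp(4*t)]
  [-4*t*exp(4*t), -2*t*exp(4*t) + exp(4*t), -2*t*exp(4*t)]
  [0, 0, exp(4*t)]

Strategy: write A = P · J · P⁻¹ where J is a Jordan canonical form, so e^{tA} = P · e^{tJ} · P⁻¹, and e^{tJ} can be computed block-by-block.

A has Jordan form
J =
  [4, 1, 0]
  [0, 4, 0]
  [0, 0, 4]
(up to reordering of blocks).

Per-block formulas:
  For a 2×2 Jordan block J_2(4): exp(t · J_2(4)) = e^(4t)·(I + t·N), where N is the 2×2 nilpotent shift.
  For a 1×1 block at λ = 4: exp(t · [4]) = [e^(4t)].

After assembling e^{tJ} and conjugating by P, we get:

e^{tA} =
  [2*t*exp(4*t) + exp(4*t), t*exp(4*t), t*exp(4*t)]
  [-4*t*exp(4*t), -2*t*exp(4*t) + exp(4*t), -2*t*exp(4*t)]
  [0, 0, exp(4*t)]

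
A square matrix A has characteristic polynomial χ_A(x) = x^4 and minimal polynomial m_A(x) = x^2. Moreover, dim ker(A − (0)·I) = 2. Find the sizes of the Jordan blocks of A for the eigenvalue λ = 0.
Block sizes for λ = 0: [2, 2]

Step 1 — from the characteristic polynomial, algebraic multiplicity of λ = 0 is 4. From dim ker(A − (0)·I) = 2, there are exactly 2 Jordan blocks for λ = 0.
Step 2 — from the minimal polynomial, the factor (x − 0)^2 tells us the largest block for λ = 0 has size 2.
Step 3 — with total size 4, 2 blocks, and largest block 2, the block sizes (in nonincreasing order) are [2, 2].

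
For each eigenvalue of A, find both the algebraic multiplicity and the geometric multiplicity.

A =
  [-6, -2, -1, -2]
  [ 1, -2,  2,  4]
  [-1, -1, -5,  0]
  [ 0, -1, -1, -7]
λ = -5: alg = 4, geom = 2

Step 1 — factor the characteristic polynomial to read off the algebraic multiplicities:
  χ_A(x) = (x + 5)^4

Step 2 — compute geometric multiplicities via the rank-nullity identity g(λ) = n − rank(A − λI):
  rank(A − (-5)·I) = 2, so dim ker(A − (-5)·I) = n − 2 = 2

Summary:
  λ = -5: algebraic multiplicity = 4, geometric multiplicity = 2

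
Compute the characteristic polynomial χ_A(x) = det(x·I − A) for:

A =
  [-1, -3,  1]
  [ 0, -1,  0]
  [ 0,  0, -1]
x^3 + 3*x^2 + 3*x + 1

Expanding det(x·I − A) (e.g. by cofactor expansion or by noting that A is similar to its Jordan form J, which has the same characteristic polynomial as A) gives
  χ_A(x) = x^3 + 3*x^2 + 3*x + 1
which factors as (x + 1)^3. The eigenvalues (with algebraic multiplicities) are λ = -1 with multiplicity 3.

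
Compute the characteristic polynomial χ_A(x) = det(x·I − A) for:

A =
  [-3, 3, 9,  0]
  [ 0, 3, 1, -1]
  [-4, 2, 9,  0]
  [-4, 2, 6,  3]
x^4 - 12*x^3 + 54*x^2 - 108*x + 81

Expanding det(x·I − A) (e.g. by cofactor expansion or by noting that A is similar to its Jordan form J, which has the same characteristic polynomial as A) gives
  χ_A(x) = x^4 - 12*x^3 + 54*x^2 - 108*x + 81
which factors as (x - 3)^4. The eigenvalues (with algebraic multiplicities) are λ = 3 with multiplicity 4.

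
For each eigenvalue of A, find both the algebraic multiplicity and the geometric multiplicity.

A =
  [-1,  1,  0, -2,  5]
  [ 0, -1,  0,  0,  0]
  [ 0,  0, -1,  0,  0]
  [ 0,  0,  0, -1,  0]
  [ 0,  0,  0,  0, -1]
λ = -1: alg = 5, geom = 4

Step 1 — factor the characteristic polynomial to read off the algebraic multiplicities:
  χ_A(x) = (x + 1)^5

Step 2 — compute geometric multiplicities via the rank-nullity identity g(λ) = n − rank(A − λI):
  rank(A − (-1)·I) = 1, so dim ker(A − (-1)·I) = n − 1 = 4

Summary:
  λ = -1: algebraic multiplicity = 5, geometric multiplicity = 4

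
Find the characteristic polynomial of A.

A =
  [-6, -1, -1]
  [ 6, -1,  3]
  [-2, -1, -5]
x^3 + 12*x^2 + 48*x + 64

Expanding det(x·I − A) (e.g. by cofactor expansion or by noting that A is similar to its Jordan form J, which has the same characteristic polynomial as A) gives
  χ_A(x) = x^3 + 12*x^2 + 48*x + 64
which factors as (x + 4)^3. The eigenvalues (with algebraic multiplicities) are λ = -4 with multiplicity 3.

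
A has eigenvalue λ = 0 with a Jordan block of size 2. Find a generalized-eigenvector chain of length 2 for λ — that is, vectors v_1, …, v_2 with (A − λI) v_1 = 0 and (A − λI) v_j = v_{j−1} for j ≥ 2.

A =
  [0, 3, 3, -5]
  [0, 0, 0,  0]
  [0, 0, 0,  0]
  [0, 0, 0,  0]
A Jordan chain for λ = 0 of length 2:
v_1 = (3, 0, 0, 0)ᵀ
v_2 = (0, 1, 0, 0)ᵀ

Let N = A − (0)·I. We want v_2 with N^2 v_2 = 0 but N^1 v_2 ≠ 0; then v_{j-1} := N · v_j for j = 2, …, 2.

Pick v_2 = (0, 1, 0, 0)ᵀ.
Then v_1 = N · v_2 = (3, 0, 0, 0)ᵀ.

Sanity check: (A − (0)·I) v_1 = (0, 0, 0, 0)ᵀ = 0. ✓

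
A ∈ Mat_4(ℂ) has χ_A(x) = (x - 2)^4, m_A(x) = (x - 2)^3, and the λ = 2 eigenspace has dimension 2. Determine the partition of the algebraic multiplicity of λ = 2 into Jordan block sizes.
Block sizes for λ = 2: [3, 1]

Step 1 — from the characteristic polynomial, algebraic multiplicity of λ = 2 is 4. From dim ker(A − (2)·I) = 2, there are exactly 2 Jordan blocks for λ = 2.
Step 2 — from the minimal polynomial, the factor (x − 2)^3 tells us the largest block for λ = 2 has size 3.
Step 3 — with total size 4, 2 blocks, and largest block 3, the block sizes (in nonincreasing order) are [3, 1].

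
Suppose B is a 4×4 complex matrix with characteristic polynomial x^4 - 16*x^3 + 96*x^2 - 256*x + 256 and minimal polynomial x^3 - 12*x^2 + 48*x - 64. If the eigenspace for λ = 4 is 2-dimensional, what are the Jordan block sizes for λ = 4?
Block sizes for λ = 4: [3, 1]

Step 1 — from the characteristic polynomial, algebraic multiplicity of λ = 4 is 4. From dim ker(B − (4)·I) = 2, there are exactly 2 Jordan blocks for λ = 4.
Step 2 — from the minimal polynomial, the factor (x − 4)^3 tells us the largest block for λ = 4 has size 3.
Step 3 — with total size 4, 2 blocks, and largest block 3, the block sizes (in nonincreasing order) are [3, 1].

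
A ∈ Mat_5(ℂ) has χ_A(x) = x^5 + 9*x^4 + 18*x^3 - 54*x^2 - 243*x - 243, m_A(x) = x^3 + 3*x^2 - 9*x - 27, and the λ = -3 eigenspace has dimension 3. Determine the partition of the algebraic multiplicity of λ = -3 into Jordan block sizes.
Block sizes for λ = -3: [2, 1, 1]

Step 1 — from the characteristic polynomial, algebraic multiplicity of λ = -3 is 4. From dim ker(A − (-3)·I) = 3, there are exactly 3 Jordan blocks for λ = -3.
Step 2 — from the minimal polynomial, the factor (x + 3)^2 tells us the largest block for λ = -3 has size 2.
Step 3 — with total size 4, 3 blocks, and largest block 2, the block sizes (in nonincreasing order) are [2, 1, 1].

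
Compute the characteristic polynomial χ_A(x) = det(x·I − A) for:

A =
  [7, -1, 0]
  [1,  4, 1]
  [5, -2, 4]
x^3 - 15*x^2 + 75*x - 125

Expanding det(x·I − A) (e.g. by cofactor expansion or by noting that A is similar to its Jordan form J, which has the same characteristic polynomial as A) gives
  χ_A(x) = x^3 - 15*x^2 + 75*x - 125
which factors as (x - 5)^3. The eigenvalues (with algebraic multiplicities) are λ = 5 with multiplicity 3.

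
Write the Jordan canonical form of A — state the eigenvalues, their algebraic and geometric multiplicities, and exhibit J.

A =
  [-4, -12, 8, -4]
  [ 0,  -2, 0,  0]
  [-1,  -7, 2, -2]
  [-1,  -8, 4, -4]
J_2(-2) ⊕ J_2(-2)

The characteristic polynomial is
  det(x·I − A) = x^4 + 8*x^3 + 24*x^2 + 32*x + 16 = (x + 2)^4

Eigenvalues and multiplicities (the geometric multiplicity of λ is n − rank(A − λI), which equals the number of Jordan blocks for λ):
  λ = -2: algebraic multiplicity = 4, geometric multiplicity = 2

Determining the block sizes for each eigenvalue:
  λ = -2: with am = 4 and gm = 2, the partition is not yet determined (e.g. several partitions of 4 into 2 parts exist). Let N = A − (-2)·I. Computing rank(N^1) = 2, rank(N^2) = 0; the number of blocks of size ≥ j is rank(N^{j−1}) − rank(N^j), giving [2, 2]. So we have 2 block(s) of size 2 → block sizes [2, 2]

Assembling the blocks gives a Jordan form
J =
  [-2,  1,  0,  0]
  [ 0, -2,  0,  0]
  [ 0,  0, -2,  1]
  [ 0,  0,  0, -2]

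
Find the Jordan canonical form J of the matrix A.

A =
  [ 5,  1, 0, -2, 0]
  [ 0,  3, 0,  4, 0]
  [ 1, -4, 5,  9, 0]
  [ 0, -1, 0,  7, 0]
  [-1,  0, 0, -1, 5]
J_2(5) ⊕ J_2(5) ⊕ J_1(5)

The characteristic polynomial is
  det(x·I − A) = x^5 - 25*x^4 + 250*x^3 - 1250*x^2 + 3125*x - 3125 = (x - 5)^5

Eigenvalues and multiplicities (the geometric multiplicity of λ is n − rank(A − λI), which equals the number of Jordan blocks for λ):
  λ = 5: algebraic multiplicity = 5, geometric multiplicity = 3

Determining the block sizes for each eigenvalue:
  λ = 5: with am = 5 and gm = 3, the partition is not yet determined (e.g. several partitions of 5 into 3 parts exist). Let N = A − (5)·I. Computing rank(N^1) = 2, rank(N^2) = 0; the number of blocks of size ≥ j is rank(N^{j−1}) − rank(N^j), giving [3, 2]. So we have 2 block(s) of size 2, 1 block(s) of size 1 → block sizes [2, 2, 1]

Assembling the blocks gives a Jordan form
J =
  [5, 1, 0, 0, 0]
  [0, 5, 0, 0, 0]
  [0, 0, 5, 1, 0]
  [0, 0, 0, 5, 0]
  [0, 0, 0, 0, 5]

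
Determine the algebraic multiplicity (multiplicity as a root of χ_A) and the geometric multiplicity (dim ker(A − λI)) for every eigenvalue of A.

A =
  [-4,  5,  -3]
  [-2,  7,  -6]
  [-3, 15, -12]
λ = -3: alg = 3, geom = 2

Step 1 — factor the characteristic polynomial to read off the algebraic multiplicities:
  χ_A(x) = (x + 3)^3

Step 2 — compute geometric multiplicities via the rank-nullity identity g(λ) = n − rank(A − λI):
  rank(A − (-3)·I) = 1, so dim ker(A − (-3)·I) = n − 1 = 2

Summary:
  λ = -3: algebraic multiplicity = 3, geometric multiplicity = 2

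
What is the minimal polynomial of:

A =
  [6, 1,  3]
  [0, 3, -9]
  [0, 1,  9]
x^2 - 12*x + 36

The characteristic polynomial is χ_A(x) = (x - 6)^3, so the eigenvalues are known. The minimal polynomial is
  m_A(x) = Π_λ (x − λ)^{k_λ}
where k_λ is the size of the *largest* Jordan block for λ (equivalently, the smallest k with (A − λI)^k v = 0 for every generalised eigenvector v of λ).

  λ = 6: largest Jordan block has size 2, contributing (x − 6)^2

So m_A(x) = (x - 6)^2 = x^2 - 12*x + 36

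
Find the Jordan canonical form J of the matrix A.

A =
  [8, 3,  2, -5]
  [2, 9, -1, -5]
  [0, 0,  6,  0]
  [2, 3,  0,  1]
J_3(6) ⊕ J_1(6)

The characteristic polynomial is
  det(x·I − A) = x^4 - 24*x^3 + 216*x^2 - 864*x + 1296 = (x - 6)^4

Eigenvalues and multiplicities (the geometric multiplicity of λ is n − rank(A − λI), which equals the number of Jordan blocks for λ):
  λ = 6: algebraic multiplicity = 4, geometric multiplicity = 2

Determining the block sizes for each eigenvalue:
  λ = 6: with am = 4 and gm = 2, the partition is not yet determined (e.g. several partitions of 4 into 2 parts exist). Let N = A − (6)·I. Computing rank(N^1) = 2, rank(N^2) = 1, rank(N^3) = 0; the number of blocks of size ≥ j is rank(N^{j−1}) − rank(N^j), giving [2, 1, 1]. So we have 1 block(s) of size 3, 1 block(s) of size 1 → block sizes [3, 1]

Assembling the blocks gives a Jordan form
J =
  [6, 1, 0, 0]
  [0, 6, 1, 0]
  [0, 0, 6, 0]
  [0, 0, 0, 6]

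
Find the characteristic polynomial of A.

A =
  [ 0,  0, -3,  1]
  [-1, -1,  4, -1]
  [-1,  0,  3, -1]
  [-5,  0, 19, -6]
x^4 + 4*x^3 + 6*x^2 + 4*x + 1

Expanding det(x·I − A) (e.g. by cofactor expansion or by noting that A is similar to its Jordan form J, which has the same characteristic polynomial as A) gives
  χ_A(x) = x^4 + 4*x^3 + 6*x^2 + 4*x + 1
which factors as (x + 1)^4. The eigenvalues (with algebraic multiplicities) are λ = -1 with multiplicity 4.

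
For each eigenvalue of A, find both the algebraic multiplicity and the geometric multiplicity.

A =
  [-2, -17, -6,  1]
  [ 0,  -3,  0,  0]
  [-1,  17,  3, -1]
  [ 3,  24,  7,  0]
λ = -3: alg = 2, geom = 2; λ = 2: alg = 2, geom = 1

Step 1 — factor the characteristic polynomial to read off the algebraic multiplicities:
  χ_A(x) = (x - 2)^2*(x + 3)^2

Step 2 — compute geometric multiplicities via the rank-nullity identity g(λ) = n − rank(A − λI):
  rank(A − (-3)·I) = 2, so dim ker(A − (-3)·I) = n − 2 = 2
  rank(A − (2)·I) = 3, so dim ker(A − (2)·I) = n − 3 = 1

Summary:
  λ = -3: algebraic multiplicity = 2, geometric multiplicity = 2
  λ = 2: algebraic multiplicity = 2, geometric multiplicity = 1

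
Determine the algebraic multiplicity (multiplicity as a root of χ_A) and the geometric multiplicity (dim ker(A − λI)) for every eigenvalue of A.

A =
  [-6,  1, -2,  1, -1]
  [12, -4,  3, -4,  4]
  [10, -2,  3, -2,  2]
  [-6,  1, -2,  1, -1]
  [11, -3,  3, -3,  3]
λ = -1: alg = 3, geom = 2; λ = 0: alg = 2, geom = 2

Step 1 — factor the characteristic polynomial to read off the algebraic multiplicities:
  χ_A(x) = x^2*(x + 1)^3

Step 2 — compute geometric multiplicities via the rank-nullity identity g(λ) = n − rank(A − λI):
  rank(A − (-1)·I) = 3, so dim ker(A − (-1)·I) = n − 3 = 2
  rank(A − (0)·I) = 3, so dim ker(A − (0)·I) = n − 3 = 2

Summary:
  λ = -1: algebraic multiplicity = 3, geometric multiplicity = 2
  λ = 0: algebraic multiplicity = 2, geometric multiplicity = 2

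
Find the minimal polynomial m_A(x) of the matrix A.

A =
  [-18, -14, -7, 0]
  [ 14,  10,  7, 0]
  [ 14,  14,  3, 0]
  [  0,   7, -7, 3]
x^2 + x - 12

The characteristic polynomial is χ_A(x) = (x - 3)^2*(x + 4)^2, so the eigenvalues are known. The minimal polynomial is
  m_A(x) = Π_λ (x − λ)^{k_λ}
where k_λ is the size of the *largest* Jordan block for λ (equivalently, the smallest k with (A − λI)^k v = 0 for every generalised eigenvector v of λ).

  λ = -4: largest Jordan block has size 1, contributing (x + 4)
  λ = 3: largest Jordan block has size 1, contributing (x − 3)

So m_A(x) = (x - 3)*(x + 4) = x^2 + x - 12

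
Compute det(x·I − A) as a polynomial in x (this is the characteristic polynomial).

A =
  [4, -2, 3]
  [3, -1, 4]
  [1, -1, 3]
x^3 - 6*x^2 + 12*x - 8

Expanding det(x·I − A) (e.g. by cofactor expansion or by noting that A is similar to its Jordan form J, which has the same characteristic polynomial as A) gives
  χ_A(x) = x^3 - 6*x^2 + 12*x - 8
which factors as (x - 2)^3. The eigenvalues (with algebraic multiplicities) are λ = 2 with multiplicity 3.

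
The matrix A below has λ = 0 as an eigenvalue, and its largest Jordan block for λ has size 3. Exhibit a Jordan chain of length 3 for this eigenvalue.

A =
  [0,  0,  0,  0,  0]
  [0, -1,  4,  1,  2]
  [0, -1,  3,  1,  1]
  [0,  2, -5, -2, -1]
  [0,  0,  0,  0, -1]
A Jordan chain for λ = 0 of length 3:
v_1 = (0, -1, 0, -1, 0)ᵀ
v_2 = (0, -1, -1, 2, 0)ᵀ
v_3 = (0, 1, 0, 0, 0)ᵀ

Let N = A − (0)·I. We want v_3 with N^3 v_3 = 0 but N^2 v_3 ≠ 0; then v_{j-1} := N · v_j for j = 3, …, 2.

Pick v_3 = (0, 1, 0, 0, 0)ᵀ.
Then v_2 = N · v_3 = (0, -1, -1, 2, 0)ᵀ.
Then v_1 = N · v_2 = (0, -1, 0, -1, 0)ᵀ.

Sanity check: (A − (0)·I) v_1 = (0, 0, 0, 0, 0)ᵀ = 0. ✓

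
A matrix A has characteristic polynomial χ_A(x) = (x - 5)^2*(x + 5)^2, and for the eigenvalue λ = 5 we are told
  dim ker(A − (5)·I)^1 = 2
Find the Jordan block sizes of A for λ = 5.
Block sizes for λ = 5: [1, 1]

From the dimensions of kernels of powers, the number of Jordan blocks of size at least j is d_j − d_{j−1} where d_j = dim ker(N^j) (with d_0 = 0). Computing the differences gives [2].
The number of blocks of size exactly k is (#blocks of size ≥ k) − (#blocks of size ≥ k + 1), so the partition is: 2 block(s) of size 1.
In nonincreasing order the block sizes are [1, 1].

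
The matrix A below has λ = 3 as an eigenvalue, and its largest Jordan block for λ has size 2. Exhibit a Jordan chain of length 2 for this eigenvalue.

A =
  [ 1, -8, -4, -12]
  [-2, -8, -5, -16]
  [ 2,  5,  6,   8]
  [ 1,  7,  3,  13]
A Jordan chain for λ = 3 of length 2:
v_1 = (-2, -2, 2, 1)ᵀ
v_2 = (1, 0, 0, 0)ᵀ

Let N = A − (3)·I. We want v_2 with N^2 v_2 = 0 but N^1 v_2 ≠ 0; then v_{j-1} := N · v_j for j = 2, …, 2.

Pick v_2 = (1, 0, 0, 0)ᵀ.
Then v_1 = N · v_2 = (-2, -2, 2, 1)ᵀ.

Sanity check: (A − (3)·I) v_1 = (0, 0, 0, 0)ᵀ = 0. ✓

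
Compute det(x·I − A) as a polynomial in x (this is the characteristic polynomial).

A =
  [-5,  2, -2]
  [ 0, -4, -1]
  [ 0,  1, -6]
x^3 + 15*x^2 + 75*x + 125

Expanding det(x·I − A) (e.g. by cofactor expansion or by noting that A is similar to its Jordan form J, which has the same characteristic polynomial as A) gives
  χ_A(x) = x^3 + 15*x^2 + 75*x + 125
which factors as (x + 5)^3. The eigenvalues (with algebraic multiplicities) are λ = -5 with multiplicity 3.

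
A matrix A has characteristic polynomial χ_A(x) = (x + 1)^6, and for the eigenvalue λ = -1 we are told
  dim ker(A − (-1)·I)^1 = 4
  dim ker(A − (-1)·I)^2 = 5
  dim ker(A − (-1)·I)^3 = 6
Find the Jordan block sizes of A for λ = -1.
Block sizes for λ = -1: [3, 1, 1, 1]

From the dimensions of kernels of powers, the number of Jordan blocks of size at least j is d_j − d_{j−1} where d_j = dim ker(N^j) (with d_0 = 0). Computing the differences gives [4, 1, 1].
The number of blocks of size exactly k is (#blocks of size ≥ k) − (#blocks of size ≥ k + 1), so the partition is: 3 block(s) of size 1, 1 block(s) of size 3.
In nonincreasing order the block sizes are [3, 1, 1, 1].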